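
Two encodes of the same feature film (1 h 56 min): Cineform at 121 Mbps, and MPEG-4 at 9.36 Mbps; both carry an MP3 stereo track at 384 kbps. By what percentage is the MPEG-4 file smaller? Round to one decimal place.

92.0%

1 h 56 min = 116 min = 6960 s
Audio: 384 kbps = 0.384 Mbps.
Cineform: 121.384 Mbps × 6960 s = 844832.6 Mb = 98.351 GiB.
MPEG-4: 9.744 Mbps × 6960 s = 67818.2 Mb = 7.895 GiB.
Reduction: (1 − 7.895/98.351) × 100 = 91.97%.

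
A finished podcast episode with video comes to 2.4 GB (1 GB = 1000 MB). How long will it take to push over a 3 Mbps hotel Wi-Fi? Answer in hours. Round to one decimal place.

1.8 hours

File: 2.4 GB = 19200.0 Mb.
At 3 Mbps: 19200.0 / 3 = 6400.0 s ≈ 1.78 hours.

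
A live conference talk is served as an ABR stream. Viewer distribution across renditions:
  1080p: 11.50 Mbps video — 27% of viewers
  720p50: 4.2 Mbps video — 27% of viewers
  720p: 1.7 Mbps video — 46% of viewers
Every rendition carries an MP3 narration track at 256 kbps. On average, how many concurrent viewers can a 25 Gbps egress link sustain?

4737

Audio: 256 kbps = 0.256 Mbps.
Average per-viewer bitrate: 0.27×11.756 + 0.27×4.456 + 0.46×1.956 = 5.277 Mbps.
25 Gbps = 25,000 Mbps; 25,000 / 5.277 = 4737.54 → 4737.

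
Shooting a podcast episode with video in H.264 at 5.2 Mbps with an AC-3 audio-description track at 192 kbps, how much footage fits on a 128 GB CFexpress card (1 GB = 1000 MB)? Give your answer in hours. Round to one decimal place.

52.8 hours

Audio: 192 kbps = 0.192 Mbps.
Total bitrate: 5.2 + 0.192 = 5.392 Mbps.
Capacity: 128 GB = 1,024,000 Mb.
Recording time: 1,024,000 / 5.392 = 189,911 s ≈ 52.8 hours.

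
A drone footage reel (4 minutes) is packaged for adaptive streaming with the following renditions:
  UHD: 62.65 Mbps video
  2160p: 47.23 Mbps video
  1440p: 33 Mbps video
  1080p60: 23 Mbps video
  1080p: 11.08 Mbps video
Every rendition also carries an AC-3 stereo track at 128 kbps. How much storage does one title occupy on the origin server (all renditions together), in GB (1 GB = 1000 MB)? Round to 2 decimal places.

5.33 GB

4 min = 240 s
Audio: 128 kbps = 0.128 Mbps.
Sum of rendition bitrates: (62.65+0.128) + (47.23+0.128) + (33+0.128) + (23+0.128) + (11.08+0.128) = 177.600 Mbps.
× 240 s = 42,624 Mb = 5,328 MB = 5.328 GB.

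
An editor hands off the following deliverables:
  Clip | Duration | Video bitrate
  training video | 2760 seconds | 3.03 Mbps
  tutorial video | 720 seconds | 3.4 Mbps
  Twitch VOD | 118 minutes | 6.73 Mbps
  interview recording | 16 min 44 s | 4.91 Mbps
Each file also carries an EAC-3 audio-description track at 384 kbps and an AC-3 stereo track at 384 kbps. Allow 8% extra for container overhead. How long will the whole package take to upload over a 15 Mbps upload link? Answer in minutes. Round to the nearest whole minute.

87 minutes

Audio total: 384 + 384 = 768 kbps = 0.768 Mbps.
training video: 3.798 Mbps × 2760 s × 1.08 = 11321.1 Mb
tutorial video: 4.168 Mbps × 720 s × 1.08 = 3241.0 Mb
Twitch VOD: 7.498 Mbps × 7080 s × 1.08 = 57332.7 Mb
interview recording: 5.678 Mbps × 1004 s × 1.08 = 6156.8 Mb
Total: 78051.6 Mb = 9756.4 MB.
At 15 Mbps: 78051.6 / 15 = 5203 s ≈ 86.7 minutes.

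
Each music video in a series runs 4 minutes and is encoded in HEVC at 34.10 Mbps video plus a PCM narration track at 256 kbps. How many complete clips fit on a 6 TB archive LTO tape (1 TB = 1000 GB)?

4 min = 240 s
Audio: 256 kbps = 0.256 Mbps.
Total bitrate: 34.356 Mbps.
Per item: 34.356 Mbps × 240 s = 8,245 Mb = 1,031 MB.
Capacity: 6 TB = 48,000,000 Mb; 5821.40 items → 5821 complete.

5821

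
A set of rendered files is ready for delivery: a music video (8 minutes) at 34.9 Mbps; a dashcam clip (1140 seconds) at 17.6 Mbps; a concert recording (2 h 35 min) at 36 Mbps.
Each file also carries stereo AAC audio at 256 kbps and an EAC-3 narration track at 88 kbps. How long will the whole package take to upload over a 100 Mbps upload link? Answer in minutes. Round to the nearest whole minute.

Audio total: 256 + 88 = 344 kbps = 0.344 Mbps.
music video: 35.244 Mbps × 480 s = 16917.1 Mb
dashcam clip: 17.944 Mbps × 1140 s = 20456.2 Mb
concert recording: 36.344 Mbps × 9300 s = 337999.2 Mb
Total: 375372.5 Mb = 46921.6 MB.
At 100 Mbps: 375372.5 / 100 = 3754 s ≈ 62.6 minutes.

63 minutes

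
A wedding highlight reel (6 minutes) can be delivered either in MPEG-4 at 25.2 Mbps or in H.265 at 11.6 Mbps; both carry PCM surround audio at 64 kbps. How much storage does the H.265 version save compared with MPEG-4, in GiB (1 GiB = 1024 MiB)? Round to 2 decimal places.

6 min = 360 s
Audio: 64 kbps = 0.064 Mbps.
MPEG-4: 25.264 Mbps × 360 s = 9095.0 Mb = 1.059 GiB.
H.265: 11.664 Mbps × 360 s = 4199.0 Mb = 0.489 GiB.
Saving: 1.059 − 0.489 = 0.570 GiB.

0.57 GiB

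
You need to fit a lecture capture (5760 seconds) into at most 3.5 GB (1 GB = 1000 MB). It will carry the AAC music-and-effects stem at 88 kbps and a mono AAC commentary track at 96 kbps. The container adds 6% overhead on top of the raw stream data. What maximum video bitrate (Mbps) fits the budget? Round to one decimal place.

Budget: 3.5 GB = 28000.0 Mb.
Stream payload after overhead: 28000.0 / 1.06 = 26415.1 Mb.
Total bitrate budget: 26415.1 Mb / 5760 s = 4.586 Mbps.
Audio total: 88 + 96 = 184 kbps = 0.184 Mbps.
Video: 4.586 − 0.184 = 4.402 Mbps.

4.4 Mbps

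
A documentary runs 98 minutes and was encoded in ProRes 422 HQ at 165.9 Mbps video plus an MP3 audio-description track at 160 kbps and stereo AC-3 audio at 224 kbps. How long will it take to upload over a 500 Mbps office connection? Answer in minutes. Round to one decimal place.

98 min = 5880 s
Audio total: 160 + 224 = 384 kbps = 0.384 Mbps.
Total bitrate: 166.284 Mbps.
File: 166.284 Mbps × 5880 s = 977749.9 Mb.
At 500 Mbps: 977749.9 / 500 = 1955.5 s ≈ 32.6 minutes.

32.6 minutes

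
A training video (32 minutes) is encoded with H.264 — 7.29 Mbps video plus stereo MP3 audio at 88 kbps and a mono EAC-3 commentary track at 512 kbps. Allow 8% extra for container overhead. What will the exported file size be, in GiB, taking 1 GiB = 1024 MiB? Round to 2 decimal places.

1.90 GiB

32 min = 1920 s
Audio total: 88 + 512 = 600 kbps = 0.600 Mbps.
Total bitrate: 7.29 + 0.600 = 7.890 Mbps.
Stream data: 7.890 Mbps × 1920 s = 15148.8 Mb.
With 8% container overhead: ×1.08.
16,361 Mb = 2,045,088,000 bytes ÷ 1,073,741,824 = 1.905 GiB.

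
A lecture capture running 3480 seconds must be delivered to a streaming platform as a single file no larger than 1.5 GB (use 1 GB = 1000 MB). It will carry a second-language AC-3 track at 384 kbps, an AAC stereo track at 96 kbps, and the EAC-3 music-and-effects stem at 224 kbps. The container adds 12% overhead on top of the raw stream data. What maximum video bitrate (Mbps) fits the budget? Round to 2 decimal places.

Budget: 1.5 GB = 12000.0 Mb.
Stream payload after overhead: 12000.0 / 1.12 = 10714.3 Mb.
Total bitrate budget: 10714.3 Mb / 3480 s = 3.079 Mbps.
Audio total: 384 + 96 + 224 = 704 kbps = 0.704 Mbps.
Video: 3.079 − 0.704 = 2.375 Mbps.

2.37 Mbps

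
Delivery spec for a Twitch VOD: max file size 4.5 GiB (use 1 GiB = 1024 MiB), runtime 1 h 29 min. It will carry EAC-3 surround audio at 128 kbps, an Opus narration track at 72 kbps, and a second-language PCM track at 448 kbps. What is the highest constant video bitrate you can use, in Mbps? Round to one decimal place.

6.6 Mbps

Budget: 4.5 GiB = 38654.7 Mb.
1 h 29 min = 89 min = 5340 s
Total bitrate budget: 38654.7 Mb / 5340 s = 7.239 Mbps.
Audio total: 128 + 72 + 448 = 648 kbps = 0.648 Mbps.
Video: 7.239 − 0.648 = 6.591 Mbps.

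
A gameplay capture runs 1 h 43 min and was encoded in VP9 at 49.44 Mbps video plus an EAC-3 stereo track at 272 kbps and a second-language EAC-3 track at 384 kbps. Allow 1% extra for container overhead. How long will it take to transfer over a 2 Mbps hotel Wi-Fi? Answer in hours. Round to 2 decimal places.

43.43 hours

1 h 43 min = 103 min = 6180 s
Audio total: 272 + 384 = 656 kbps = 0.656 Mbps.
Total bitrate: 50.096 Mbps.
File: 50.096 Mbps × 6180 s = 309593.3 Mb.
With 1% container overhead: ×1.01. → 312689.2 Mb.
At 2 Mbps: 312689.2 / 2 = 156344.6 s ≈ 43.4 hours.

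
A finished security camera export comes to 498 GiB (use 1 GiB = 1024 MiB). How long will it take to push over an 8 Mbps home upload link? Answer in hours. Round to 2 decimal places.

148.53 hours

File: 498 GiB = 4277787.4 Mb.
At 8 Mbps: 4277787.4 / 8 = 534723.4 s ≈ 149 hours.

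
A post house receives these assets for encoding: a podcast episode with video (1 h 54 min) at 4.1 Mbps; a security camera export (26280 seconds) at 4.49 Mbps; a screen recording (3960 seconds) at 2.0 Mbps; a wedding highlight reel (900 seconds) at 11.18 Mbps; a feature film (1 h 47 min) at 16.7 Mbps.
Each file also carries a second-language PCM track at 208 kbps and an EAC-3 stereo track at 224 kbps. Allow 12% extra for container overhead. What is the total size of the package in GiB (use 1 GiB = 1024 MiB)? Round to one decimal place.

37.9 GiB

Audio total: 208 + 224 = 432 kbps = 0.432 Mbps.
podcast episode with video: 4.532 Mbps × 6840 s × 1.12 = 34718.7 Mb
security camera export: 4.922 Mbps × 26280 s × 1.12 = 144872.2 Mb
screen recording: 2.432 Mbps × 3960 s × 1.12 = 10786.4 Mb
wedding highlight reel: 11.612 Mbps × 900 s × 1.12 = 11704.9 Mb
feature film: 17.132 Mbps × 6420 s × 1.12 = 123185.9 Mb
Total: 325268.2 Mb = 40658.5 MB.
= 37.87 GiB.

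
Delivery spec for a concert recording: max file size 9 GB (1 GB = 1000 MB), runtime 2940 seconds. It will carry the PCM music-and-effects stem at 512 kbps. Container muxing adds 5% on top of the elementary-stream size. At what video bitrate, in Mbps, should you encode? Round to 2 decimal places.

22.81 Mbps

Budget: 9 GB = 72000.0 Mb.
Stream payload after overhead: 72000.0 / 1.05 = 68571.4 Mb.
Total bitrate budget: 68571.4 Mb / 2940 s = 23.324 Mbps.
Audio: 512 kbps = 0.512 Mbps.
Video: 23.324 − 0.512 = 22.812 Mbps.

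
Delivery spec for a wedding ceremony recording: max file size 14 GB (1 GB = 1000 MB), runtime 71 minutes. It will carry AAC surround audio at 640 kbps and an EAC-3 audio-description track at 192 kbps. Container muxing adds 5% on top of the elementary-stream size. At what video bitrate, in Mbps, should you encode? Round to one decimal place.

24.2 Mbps

Budget: 14 GB = 112000.0 Mb.
Stream payload after overhead: 112000.0 / 1.05 = 106666.7 Mb.
71 min = 4260 s
Total bitrate budget: 106666.7 Mb / 4260 s = 25.039 Mbps.
Audio total: 640 + 192 = 832 kbps = 0.832 Mbps.
Video: 25.039 − 0.832 = 24.207 Mbps.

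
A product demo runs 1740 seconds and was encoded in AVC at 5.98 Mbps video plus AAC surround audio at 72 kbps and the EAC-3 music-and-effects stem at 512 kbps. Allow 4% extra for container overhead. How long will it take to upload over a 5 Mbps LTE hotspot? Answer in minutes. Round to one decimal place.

Audio total: 72 + 512 = 584 kbps = 0.584 Mbps.
Total bitrate: 6.564 Mbps.
File: 6.564 Mbps × 1740 s = 11421.4 Mb.
With 4% container overhead: ×1.04. → 11878.2 Mb.
At 5 Mbps: 11878.2 / 5 = 2375.6 s ≈ 39.6 minutes.

39.6 minutes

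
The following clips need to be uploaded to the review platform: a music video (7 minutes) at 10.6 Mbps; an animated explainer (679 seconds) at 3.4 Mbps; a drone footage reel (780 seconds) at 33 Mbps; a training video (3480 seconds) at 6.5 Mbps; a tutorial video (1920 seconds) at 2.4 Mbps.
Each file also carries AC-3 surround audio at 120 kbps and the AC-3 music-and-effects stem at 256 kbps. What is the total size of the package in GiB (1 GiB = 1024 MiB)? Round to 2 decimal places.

7.27 GiB

Audio total: 120 + 256 = 376 kbps = 0.376 Mbps.
music video: 10.976 Mbps × 420 s = 4609.9 Mb
animated explainer: 3.776 Mbps × 679 s = 2563.9 Mb
drone footage reel: 33.376 Mbps × 780 s = 26033.3 Mb
training video: 6.876 Mbps × 3480 s = 23928.5 Mb
tutorial video: 2.776 Mbps × 1920 s = 5329.9 Mb
Total: 62465.5 Mb = 7808.2 MB.
= 7.272 GiB.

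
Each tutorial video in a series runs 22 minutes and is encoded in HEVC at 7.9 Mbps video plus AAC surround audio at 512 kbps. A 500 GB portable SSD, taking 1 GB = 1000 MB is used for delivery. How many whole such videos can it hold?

360

22 min = 1320 s
Audio: 512 kbps = 0.512 Mbps.
Total bitrate: 8.412 Mbps.
Per item: 8.412 Mbps × 1320 s = 11,104 Mb = 1,388 MB.
Capacity: 500 GB = 4,000,000 Mb; 360.24 items → 360 complete.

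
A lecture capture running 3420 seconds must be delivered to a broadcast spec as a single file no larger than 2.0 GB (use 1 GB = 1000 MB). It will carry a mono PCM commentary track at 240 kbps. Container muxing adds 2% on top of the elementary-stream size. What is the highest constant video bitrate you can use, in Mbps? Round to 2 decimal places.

4.35 Mbps

Budget: 2.0 GB = 16000.0 Mb.
Stream payload after overhead: 16000.0 / 1.02 = 15686.3 Mb.
Total bitrate budget: 15686.3 Mb / 3420 s = 4.587 Mbps.
Audio: 240 kbps = 0.240 Mbps.
Video: 4.587 − 0.240 = 4.347 Mbps.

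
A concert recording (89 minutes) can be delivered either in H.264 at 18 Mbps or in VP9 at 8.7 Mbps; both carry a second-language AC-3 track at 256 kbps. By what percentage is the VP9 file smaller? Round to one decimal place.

50.9%

89 min = 5340 s
Audio: 256 kbps = 0.256 Mbps.
H.264: 18.256 Mbps × 5340 s = 97487.0 Mb = 12.186 GB.
VP9: 8.956 Mbps × 5340 s = 47825.0 Mb = 5.978 GB.
Reduction: (1 − 5.978/12.186) × 100 = 50.94%.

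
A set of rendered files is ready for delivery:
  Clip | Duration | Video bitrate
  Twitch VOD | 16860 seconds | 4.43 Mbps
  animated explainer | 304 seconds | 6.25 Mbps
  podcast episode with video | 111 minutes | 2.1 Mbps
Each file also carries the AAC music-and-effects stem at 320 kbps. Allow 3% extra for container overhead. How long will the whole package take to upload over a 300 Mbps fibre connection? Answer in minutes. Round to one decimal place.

Audio: 320 kbps = 0.320 Mbps.
Twitch VOD: 4.750 Mbps × 16860 s × 1.03 = 82487.6 Mb
animated explainer: 6.570 Mbps × 304 s × 1.03 = 2057.2 Mb
podcast episode with video: 2.420 Mbps × 6660 s × 1.03 = 16600.7 Mb
Total: 101145.5 Mb = 12643.2 MB.
At 300 Mbps: 101145.5 / 300 = 337 s ≈ 5.62 minutes.

5.6 minutes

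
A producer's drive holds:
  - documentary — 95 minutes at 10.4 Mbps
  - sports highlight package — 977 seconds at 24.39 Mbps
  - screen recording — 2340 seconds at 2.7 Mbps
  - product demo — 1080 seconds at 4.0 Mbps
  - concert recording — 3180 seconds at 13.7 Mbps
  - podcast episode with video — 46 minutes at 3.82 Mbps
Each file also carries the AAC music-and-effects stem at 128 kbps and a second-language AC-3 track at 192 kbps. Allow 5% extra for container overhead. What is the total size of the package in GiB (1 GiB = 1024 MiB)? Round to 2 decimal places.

Audio total: 128 + 192 = 320 kbps = 0.320 Mbps.
documentary: 10.720 Mbps × 5700 s × 1.05 = 64159.2 Mb
sports highlight package: 24.710 Mbps × 977 s × 1.05 = 25348.8 Mb
screen recording: 3.020 Mbps × 2340 s × 1.05 = 7420.1 Mb
product demo: 4.320 Mbps × 1080 s × 1.05 = 4898.9 Mb
concert recording: 14.020 Mbps × 3180 s × 1.05 = 46812.8 Mb
podcast episode with video: 4.140 Mbps × 2760 s × 1.05 = 11997.7 Mb
Total: 160637.5 Mb = 20079.7 MB.
= 18.70 GiB.

18.70 GiB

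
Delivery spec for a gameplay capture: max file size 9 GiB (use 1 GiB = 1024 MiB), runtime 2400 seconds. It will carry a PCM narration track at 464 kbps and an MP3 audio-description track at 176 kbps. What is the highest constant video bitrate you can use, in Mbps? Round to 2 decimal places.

31.57 Mbps

Budget: 9 GiB = 77309.4 Mb.
Total bitrate budget: 77309.4 Mb / 2400 s = 32.212 Mbps.
Audio total: 464 + 176 = 640 kbps = 0.640 Mbps.
Video: 32.212 − 0.640 = 31.572 Mbps.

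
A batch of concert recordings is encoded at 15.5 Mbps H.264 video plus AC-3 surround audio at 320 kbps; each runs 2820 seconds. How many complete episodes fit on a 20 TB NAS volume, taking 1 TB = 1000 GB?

Audio: 320 kbps = 0.320 Mbps.
Total bitrate: 15.820 Mbps.
Per item: 15.820 Mbps × 2820 s = 44,612 Mb = 5,577 MB.
Capacity: 20 TB = 160,000,000 Mb; 3586.45 items → 3586 complete.

3586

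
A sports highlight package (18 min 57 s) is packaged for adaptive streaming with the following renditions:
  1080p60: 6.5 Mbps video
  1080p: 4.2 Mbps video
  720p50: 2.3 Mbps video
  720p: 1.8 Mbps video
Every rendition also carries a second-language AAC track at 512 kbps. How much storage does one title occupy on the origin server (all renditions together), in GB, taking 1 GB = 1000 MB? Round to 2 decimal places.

18 min 57 s = 1137 s
Audio: 512 kbps = 0.512 Mbps.
Sum of rendition bitrates: (6.5+0.512) + (4.2+0.512) + (2.3+0.512) + (1.8+0.512) = 16.848 Mbps.
× 1137 s = 19,156 Mb = 2,395 MB = 2.395 GB.

2.39 GB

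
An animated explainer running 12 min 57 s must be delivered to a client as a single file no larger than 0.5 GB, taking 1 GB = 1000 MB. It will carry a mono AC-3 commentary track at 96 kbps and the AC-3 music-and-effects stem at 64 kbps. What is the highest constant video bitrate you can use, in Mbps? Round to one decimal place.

5.0 Mbps

Budget: 0.5 GB = 4000.0 Mb.
12 min 57 s = 777 s
Total bitrate budget: 4000.0 Mb / 777 s = 5.148 Mbps.
Audio total: 96 + 64 = 160 kbps = 0.160 Mbps.
Video: 5.148 − 0.160 = 4.988 Mbps.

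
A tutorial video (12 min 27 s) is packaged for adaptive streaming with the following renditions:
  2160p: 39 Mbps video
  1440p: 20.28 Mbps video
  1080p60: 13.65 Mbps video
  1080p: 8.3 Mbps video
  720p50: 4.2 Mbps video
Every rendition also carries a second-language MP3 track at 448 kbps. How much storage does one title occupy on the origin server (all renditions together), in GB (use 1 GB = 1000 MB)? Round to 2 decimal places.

12 min 27 s = 747 s
Audio: 448 kbps = 0.448 Mbps.
Sum of rendition bitrates: (39+0.448) + (20.28+0.448) + (13.65+0.448) + (8.3+0.448) + (4.2+0.448) = 87.670 Mbps.
× 747 s = 65,489 Mb = 8,186 MB = 8.186 GB.

8.19 GB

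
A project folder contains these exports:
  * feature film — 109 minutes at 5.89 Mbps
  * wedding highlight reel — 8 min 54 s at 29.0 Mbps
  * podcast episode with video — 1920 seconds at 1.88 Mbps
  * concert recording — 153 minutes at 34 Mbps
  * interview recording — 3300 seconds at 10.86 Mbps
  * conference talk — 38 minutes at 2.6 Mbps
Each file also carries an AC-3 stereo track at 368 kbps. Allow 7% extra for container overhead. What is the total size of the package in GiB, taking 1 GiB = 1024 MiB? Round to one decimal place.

Audio: 368 kbps = 0.368 Mbps.
feature film: 6.258 Mbps × 6540 s × 1.07 = 43792.2 Mb
wedding highlight reel: 29.368 Mbps × 534 s × 1.07 = 16780.3 Mb
podcast episode with video: 2.248 Mbps × 1920 s × 1.07 = 4618.3 Mb
concert recording: 34.368 Mbps × 9180 s × 1.07 = 337583.1 Mb
interview recording: 11.228 Mbps × 3300 s × 1.07 = 39646.1 Mb
conference talk: 2.968 Mbps × 2280 s × 1.07 = 7240.7 Mb
Total: 449660.7 Mb = 56207.6 MB.
= 52.35 GiB.

52.3 GiB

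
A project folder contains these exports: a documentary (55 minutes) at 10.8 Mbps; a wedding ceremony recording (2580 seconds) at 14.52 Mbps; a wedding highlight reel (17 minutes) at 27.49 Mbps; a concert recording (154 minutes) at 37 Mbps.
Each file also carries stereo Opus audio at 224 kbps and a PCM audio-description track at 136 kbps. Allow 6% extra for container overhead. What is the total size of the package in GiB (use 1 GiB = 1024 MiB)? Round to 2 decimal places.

Audio total: 224 + 136 = 360 kbps = 0.360 Mbps.
documentary: 11.160 Mbps × 3300 s × 1.06 = 39037.7 Mb
wedding ceremony recording: 14.880 Mbps × 2580 s × 1.06 = 40693.8 Mb
wedding highlight reel: 27.850 Mbps × 1020 s × 1.06 = 30111.4 Mb
concert recording: 37.360 Mbps × 9240 s × 1.06 = 365918.8 Mb
Total: 475761.7 Mb = 59470.2 MB.
= 55.39 GiB.

55.39 GiB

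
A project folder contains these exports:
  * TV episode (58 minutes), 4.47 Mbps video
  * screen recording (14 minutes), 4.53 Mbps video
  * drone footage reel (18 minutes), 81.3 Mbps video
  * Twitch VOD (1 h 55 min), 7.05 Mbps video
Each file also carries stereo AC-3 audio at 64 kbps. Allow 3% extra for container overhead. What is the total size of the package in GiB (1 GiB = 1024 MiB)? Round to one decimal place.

18.8 GiB

Audio: 64 kbps = 0.064 Mbps.
TV episode: 4.534 Mbps × 3480 s × 1.03 = 16251.7 Mb
screen recording: 4.594 Mbps × 840 s × 1.03 = 3974.7 Mb
drone footage reel: 81.364 Mbps × 1080 s × 1.03 = 90509.3 Mb
Twitch VOD: 7.114 Mbps × 6900 s × 1.03 = 50559.2 Mb
Total: 161294.9 Mb = 20161.9 MB.
= 18.78 GiB.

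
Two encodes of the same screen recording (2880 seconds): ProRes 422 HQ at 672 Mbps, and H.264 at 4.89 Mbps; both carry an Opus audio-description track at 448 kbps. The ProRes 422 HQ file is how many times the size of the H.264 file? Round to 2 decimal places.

Audio: 448 kbps = 0.448 Mbps.
ProRes 422 HQ: 672.448 Mbps × 2880 s = 1936650.2 Mb = 225.456 GiB.
H.264: 5.338 Mbps × 2880 s = 15373.4 Mb = 1.790 GiB.
Ratio: 225.456 / 1.790 = 125.974.

125.97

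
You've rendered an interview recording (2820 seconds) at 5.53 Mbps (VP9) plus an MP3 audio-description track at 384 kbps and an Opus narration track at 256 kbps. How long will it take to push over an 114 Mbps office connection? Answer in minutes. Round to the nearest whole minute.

3 minutes

Audio total: 384 + 256 = 640 kbps = 0.640 Mbps.
Total bitrate: 6.170 Mbps.
File: 6.170 Mbps × 2820 s = 17399.4 Mb.
At 114 Mbps: 17399.4 / 114 = 152.6 s ≈ 2.54 minutes.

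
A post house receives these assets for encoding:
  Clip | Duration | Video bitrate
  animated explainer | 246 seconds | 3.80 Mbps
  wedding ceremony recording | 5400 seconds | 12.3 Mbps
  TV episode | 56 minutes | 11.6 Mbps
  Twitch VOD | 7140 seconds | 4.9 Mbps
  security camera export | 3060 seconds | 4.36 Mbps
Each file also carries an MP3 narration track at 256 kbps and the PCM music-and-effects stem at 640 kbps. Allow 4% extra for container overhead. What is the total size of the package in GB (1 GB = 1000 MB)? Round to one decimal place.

Audio total: 256 + 640 = 896 kbps = 0.896 Mbps.
animated explainer: 4.696 Mbps × 246 s × 1.04 = 1201.4 Mb
wedding ceremony recording: 13.196 Mbps × 5400 s × 1.04 = 74108.7 Mb
TV episode: 12.496 Mbps × 3360 s × 1.04 = 43666.0 Mb
Twitch VOD: 5.796 Mbps × 7140 s × 1.04 = 43038.8 Mb
security camera export: 5.256 Mbps × 3060 s × 1.04 = 16726.7 Mb
Total: 178741.7 Mb = 22342.7 MB.
= 22.34 GB.

22.3 GB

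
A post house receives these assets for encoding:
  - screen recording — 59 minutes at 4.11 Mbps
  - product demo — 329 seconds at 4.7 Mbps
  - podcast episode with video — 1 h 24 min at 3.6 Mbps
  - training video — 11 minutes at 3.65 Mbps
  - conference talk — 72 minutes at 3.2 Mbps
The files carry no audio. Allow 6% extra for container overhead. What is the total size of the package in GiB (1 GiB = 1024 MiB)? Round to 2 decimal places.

6.23 GiB

screen recording: 4.110 Mbps × 3540 s × 1.06 = 15422.4 Mb
product demo: 4.700 Mbps × 329 s × 1.06 = 1639.1 Mb
podcast episode with video: 3.600 Mbps × 5040 s × 1.06 = 19232.6 Mb
training video: 3.650 Mbps × 660 s × 1.06 = 2553.5 Mb
conference talk: 3.200 Mbps × 4320 s × 1.06 = 14653.4 Mb
Total: 53501.1 Mb = 6687.6 MB.
= 6.228 GiB.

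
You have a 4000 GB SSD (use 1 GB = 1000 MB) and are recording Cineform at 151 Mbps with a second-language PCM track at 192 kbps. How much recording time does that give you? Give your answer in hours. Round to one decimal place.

Audio: 192 kbps = 0.192 Mbps.
Total bitrate: 151 + 0.192 = 151.192 Mbps.
Capacity: 4000 GB = 32,000,000 Mb.
Recording time: 32,000,000 / 151.192 = 211,651 s ≈ 58.8 hours.

58.8 hours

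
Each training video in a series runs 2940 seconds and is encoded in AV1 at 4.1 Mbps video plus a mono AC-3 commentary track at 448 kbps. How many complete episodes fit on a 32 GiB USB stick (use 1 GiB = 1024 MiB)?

Audio: 448 kbps = 0.448 Mbps.
Total bitrate: 4.548 Mbps.
Per item: 4.548 Mbps × 2940 s = 13,371 Mb = 1,671 MB.
Capacity: 32 GiB = 274,878 Mb; 20.56 items → 20 complete.

20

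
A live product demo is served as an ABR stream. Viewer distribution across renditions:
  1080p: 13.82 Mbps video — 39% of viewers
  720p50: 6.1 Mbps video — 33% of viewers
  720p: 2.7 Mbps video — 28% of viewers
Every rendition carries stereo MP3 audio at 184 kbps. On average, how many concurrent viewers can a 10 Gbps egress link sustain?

1198

Audio: 184 kbps = 0.184 Mbps.
Average per-viewer bitrate: 0.39×14.004 + 0.33×6.284 + 0.28×2.884 = 8.343 Mbps.
10 Gbps = 10,000 Mbps; 10,000 / 8.343 = 1198.64 → 1198.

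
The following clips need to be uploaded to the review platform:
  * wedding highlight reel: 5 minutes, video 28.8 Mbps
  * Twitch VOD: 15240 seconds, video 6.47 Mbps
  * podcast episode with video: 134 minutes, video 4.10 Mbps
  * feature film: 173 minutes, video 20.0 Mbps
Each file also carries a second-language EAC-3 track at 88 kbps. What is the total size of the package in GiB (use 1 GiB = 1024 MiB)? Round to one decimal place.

40.8 GiB

Audio: 88 kbps = 0.088 Mbps.
wedding highlight reel: 28.888 Mbps × 300 s = 8666.4 Mb
Twitch VOD: 6.558 Mbps × 15240 s = 99943.9 Mb
podcast episode with video: 4.188 Mbps × 8040 s = 33671.5 Mb
feature film: 20.088 Mbps × 10380 s = 208513.4 Mb
Total: 350795.3 Mb = 43849.4 MB.
= 40.84 GiB.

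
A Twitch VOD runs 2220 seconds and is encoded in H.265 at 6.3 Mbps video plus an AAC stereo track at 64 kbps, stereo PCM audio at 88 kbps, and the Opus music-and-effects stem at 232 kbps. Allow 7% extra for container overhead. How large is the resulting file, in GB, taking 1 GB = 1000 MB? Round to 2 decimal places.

Audio total: 64 + 88 + 232 = 384 kbps = 0.384 Mbps.
Total bitrate: 6.3 + 0.384 = 6.684 Mbps.
Stream data: 6.684 Mbps × 2220 s = 14838.5 Mb.
With 7% container overhead: ×1.07.
15,877 Mb ÷ 8 = 1,985 MB → 1.985 GB.

1.98 GB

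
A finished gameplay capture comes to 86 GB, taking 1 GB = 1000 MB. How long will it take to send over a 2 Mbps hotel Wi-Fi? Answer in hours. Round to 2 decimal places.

95.56 hours

File: 86 GB = 688000.0 Mb.
At 2 Mbps: 688000.0 / 2 = 344000.0 s ≈ 95.6 hours.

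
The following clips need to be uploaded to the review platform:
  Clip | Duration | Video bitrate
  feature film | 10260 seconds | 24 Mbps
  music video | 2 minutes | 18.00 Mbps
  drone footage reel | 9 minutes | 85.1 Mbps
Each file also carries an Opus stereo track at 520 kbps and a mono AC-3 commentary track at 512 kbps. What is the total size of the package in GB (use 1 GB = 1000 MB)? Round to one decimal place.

Audio total: 520 + 512 = 1032 kbps = 1.032 Mbps.
feature film: 25.032 Mbps × 10260 s = 256828.3 Mb
music video: 19.032 Mbps × 120 s = 2283.8 Mb
drone footage reel: 86.132 Mbps × 540 s = 46511.3 Mb
Total: 305623.4 Mb = 38202.9 MB.
= 38.20 GB.

38.2 GB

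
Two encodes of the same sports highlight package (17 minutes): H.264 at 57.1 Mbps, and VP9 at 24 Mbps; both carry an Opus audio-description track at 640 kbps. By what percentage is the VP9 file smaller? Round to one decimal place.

17 min = 1020 s
Audio: 640 kbps = 0.640 Mbps.
H.264: 57.740 Mbps × 1020 s = 58894.8 Mb = 7.362 GB.
VP9: 24.640 Mbps × 1020 s = 25132.8 Mb = 3.142 GB.
Reduction: (1 − 3.142/7.362) × 100 = 57.33%.

57.3%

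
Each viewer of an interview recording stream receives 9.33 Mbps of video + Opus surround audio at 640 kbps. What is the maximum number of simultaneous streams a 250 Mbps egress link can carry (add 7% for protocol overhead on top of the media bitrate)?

23

Audio: 640 kbps = 0.640 Mbps.
Per-viewer media rate: 9.970 Mbps.
On the wire with 7% overhead: 10.668 Mbps.
250 Mbps = 250.0 Mbps; 250.0 / 10.668 = 23.43 → 23 viewers.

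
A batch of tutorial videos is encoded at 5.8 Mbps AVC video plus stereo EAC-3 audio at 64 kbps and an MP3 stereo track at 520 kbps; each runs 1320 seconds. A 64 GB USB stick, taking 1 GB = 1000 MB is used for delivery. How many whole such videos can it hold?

60

Audio total: 64 + 520 = 584 kbps = 0.584 Mbps.
Total bitrate: 6.384 Mbps.
Per item: 6.384 Mbps × 1320 s = 8,427 Mb = 1,053 MB.
Capacity: 64 GB = 512,000 Mb; 60.76 items → 60 complete.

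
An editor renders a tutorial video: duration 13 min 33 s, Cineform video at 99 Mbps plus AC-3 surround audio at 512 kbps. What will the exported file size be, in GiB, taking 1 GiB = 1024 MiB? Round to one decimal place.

13 min 33 s = 813 s
Audio: 512 kbps = 0.512 Mbps.
Total bitrate: 99 + 0.512 = 99.512 Mbps.
Stream data: 99.512 Mbps × 813 s = 80903.3 Mb.
80,903 Mb = 10,112,907,000 bytes ÷ 1,073,741,824 = 9.418 GiB.

9.4 GiB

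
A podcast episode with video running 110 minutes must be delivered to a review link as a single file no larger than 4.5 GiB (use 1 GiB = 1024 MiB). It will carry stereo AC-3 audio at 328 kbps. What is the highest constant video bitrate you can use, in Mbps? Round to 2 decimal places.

5.53 Mbps

Budget: 4.5 GiB = 38654.7 Mb.
110 min = 6600 s
Total bitrate budget: 38654.7 Mb / 6600 s = 5.857 Mbps.
Audio: 328 kbps = 0.328 Mbps.
Video: 5.857 − 0.328 = 5.529 Mbps.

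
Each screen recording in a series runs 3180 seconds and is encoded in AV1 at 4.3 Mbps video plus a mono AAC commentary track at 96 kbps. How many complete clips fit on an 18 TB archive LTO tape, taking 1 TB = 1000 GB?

Audio: 96 kbps = 0.096 Mbps.
Total bitrate: 4.396 Mbps.
Per item: 4.396 Mbps × 3180 s = 13,979 Mb = 1,747 MB.
Capacity: 18 TB = 144,000,000 Mb; 10300.96 items → 10300 complete.

10300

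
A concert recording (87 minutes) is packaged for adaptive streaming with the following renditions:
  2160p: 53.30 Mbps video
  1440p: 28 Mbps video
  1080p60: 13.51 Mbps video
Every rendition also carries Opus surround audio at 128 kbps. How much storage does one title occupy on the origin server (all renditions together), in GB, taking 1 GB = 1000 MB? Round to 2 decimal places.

62.11 GB

87 min = 5220 s
Audio: 128 kbps = 0.128 Mbps.
Sum of rendition bitrates: (53.30+0.128) + (28+0.128) + (13.51+0.128) = 95.194 Mbps.
× 5220 s = 496,913 Mb = 62,114 MB = 62.11 GB.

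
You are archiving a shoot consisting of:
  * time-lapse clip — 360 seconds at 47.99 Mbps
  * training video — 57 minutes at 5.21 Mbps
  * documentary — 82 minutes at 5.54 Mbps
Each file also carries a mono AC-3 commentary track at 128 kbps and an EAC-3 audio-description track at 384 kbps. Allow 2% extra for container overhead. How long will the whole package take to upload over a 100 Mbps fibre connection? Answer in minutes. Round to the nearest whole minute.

11 minutes

Audio total: 128 + 384 = 512 kbps = 0.512 Mbps.
time-lapse clip: 48.502 Mbps × 360 s × 1.02 = 17809.9 Mb
training video: 5.722 Mbps × 3420 s × 1.02 = 19960.6 Mb
documentary: 6.052 Mbps × 4920 s × 1.02 = 30371.4 Mb
Total: 68141.9 Mb = 8517.7 MB.
At 100 Mbps: 68141.9 / 100 = 681 s ≈ 11.4 minutes.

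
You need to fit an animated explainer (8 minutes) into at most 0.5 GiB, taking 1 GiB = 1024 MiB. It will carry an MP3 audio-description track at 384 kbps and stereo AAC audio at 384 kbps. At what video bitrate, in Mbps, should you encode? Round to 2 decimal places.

8.18 Mbps

Budget: 0.5 GiB = 4295.0 Mb.
8 min = 480 s
Total bitrate budget: 4295.0 Mb / 480 s = 8.948 Mbps.
Audio total: 384 + 384 = 768 kbps = 0.768 Mbps.
Video: 8.948 − 0.768 = 8.180 Mbps.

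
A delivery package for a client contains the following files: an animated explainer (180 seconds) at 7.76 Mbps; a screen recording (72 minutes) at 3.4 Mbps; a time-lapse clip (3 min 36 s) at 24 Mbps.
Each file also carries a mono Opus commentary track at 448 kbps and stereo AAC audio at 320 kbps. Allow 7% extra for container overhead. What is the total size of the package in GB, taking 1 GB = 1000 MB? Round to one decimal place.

Audio total: 448 + 320 = 768 kbps = 0.768 Mbps.
animated explainer: 8.528 Mbps × 180 s × 1.07 = 1642.5 Mb
screen recording: 4.168 Mbps × 4320 s × 1.07 = 19266.2 Mb
time-lapse clip: 24.768 Mbps × 216 s × 1.07 = 5724.4 Mb
Total: 26633.0 Mb = 3329.1 MB.
= 3.329 GB.

3.3 GB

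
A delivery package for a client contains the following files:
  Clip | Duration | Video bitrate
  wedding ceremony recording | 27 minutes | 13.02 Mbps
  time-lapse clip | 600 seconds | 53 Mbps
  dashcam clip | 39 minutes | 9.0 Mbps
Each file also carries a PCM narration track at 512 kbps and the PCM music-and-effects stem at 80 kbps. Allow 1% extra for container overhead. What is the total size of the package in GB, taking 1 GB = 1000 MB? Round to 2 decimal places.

Audio total: 512 + 80 = 592 kbps = 0.592 Mbps.
wedding ceremony recording: 13.612 Mbps × 1620 s × 1.01 = 22272.0 Mb
time-lapse clip: 53.592 Mbps × 600 s × 1.01 = 32476.8 Mb
dashcam clip: 9.592 Mbps × 2340 s × 1.01 = 22669.7 Mb
Total: 77418.4 Mb = 9677.3 MB.
= 9.677 GB.

9.68 GB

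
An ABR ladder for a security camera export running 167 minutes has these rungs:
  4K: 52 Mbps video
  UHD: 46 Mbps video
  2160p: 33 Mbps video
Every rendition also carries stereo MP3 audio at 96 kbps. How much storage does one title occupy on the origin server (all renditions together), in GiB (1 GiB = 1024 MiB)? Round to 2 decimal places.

153.15 GiB

167 min = 10020 s
Audio: 96 kbps = 0.096 Mbps.
Sum of rendition bitrates: (52+0.096) + (46+0.096) + (33+0.096) = 131.288 Mbps.
× 10020 s = 1,315,506 Mb = 164,438 MB = 153.1 GiB.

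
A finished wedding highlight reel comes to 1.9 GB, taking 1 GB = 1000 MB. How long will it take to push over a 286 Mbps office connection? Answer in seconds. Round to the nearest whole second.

53 seconds

File: 1.9 GB = 15200.0 Mb.
At 286 Mbps: 15200.0 / 286 = 53.1 s ≈ 53.1 seconds.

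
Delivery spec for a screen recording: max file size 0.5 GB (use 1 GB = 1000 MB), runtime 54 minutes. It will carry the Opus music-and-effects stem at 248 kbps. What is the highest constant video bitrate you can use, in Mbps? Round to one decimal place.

1.0 Mbps

Budget: 0.5 GB = 4000.0 Mb.
54 min = 3240 s
Total bitrate budget: 4000.0 Mb / 3240 s = 1.235 Mbps.
Audio: 248 kbps = 0.248 Mbps.
Video: 1.235 − 0.248 = 0.987 Mbps.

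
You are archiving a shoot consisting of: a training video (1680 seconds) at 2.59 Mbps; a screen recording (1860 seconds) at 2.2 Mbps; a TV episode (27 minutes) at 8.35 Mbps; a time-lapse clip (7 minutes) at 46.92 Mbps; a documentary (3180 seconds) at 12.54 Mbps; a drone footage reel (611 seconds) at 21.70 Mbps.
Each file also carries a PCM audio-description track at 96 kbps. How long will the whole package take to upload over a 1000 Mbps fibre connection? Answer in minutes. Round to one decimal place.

Audio: 96 kbps = 0.096 Mbps.
training video: 2.686 Mbps × 1680 s = 4512.5 Mb
screen recording: 2.296 Mbps × 1860 s = 4270.6 Mb
TV episode: 8.446 Mbps × 1620 s = 13682.5 Mb
time-lapse clip: 47.016 Mbps × 420 s = 19746.7 Mb
documentary: 12.636 Mbps × 3180 s = 40182.5 Mb
drone footage reel: 21.796 Mbps × 611 s = 13317.4 Mb
Total: 95712.1 Mb = 11964.0 MB.
At 1000 Mbps: 95712.1 / 1000 = 96 s ≈ 1.6 minutes.

1.6 minutes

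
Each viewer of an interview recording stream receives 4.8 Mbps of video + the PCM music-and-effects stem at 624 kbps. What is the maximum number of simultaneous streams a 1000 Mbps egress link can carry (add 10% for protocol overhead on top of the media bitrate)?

167

Audio: 624 kbps = 0.624 Mbps.
Per-viewer media rate: 5.424 Mbps.
On the wire with 10% overhead: 5.966 Mbps.
1000 Mbps = 1,000 Mbps; 1,000 / 5.966 = 167.61 → 167 viewers.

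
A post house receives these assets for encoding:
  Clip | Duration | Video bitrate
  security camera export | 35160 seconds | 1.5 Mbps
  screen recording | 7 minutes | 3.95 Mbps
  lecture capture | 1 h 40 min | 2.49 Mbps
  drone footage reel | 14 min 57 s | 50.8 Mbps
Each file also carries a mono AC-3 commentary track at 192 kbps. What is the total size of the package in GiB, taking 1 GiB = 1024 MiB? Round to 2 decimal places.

Audio: 192 kbps = 0.192 Mbps.
security camera export: 1.692 Mbps × 35160 s = 59490.7 Mb
screen recording: 4.142 Mbps × 420 s = 1739.6 Mb
lecture capture: 2.682 Mbps × 6000 s = 16092.0 Mb
drone footage reel: 50.992 Mbps × 897 s = 45739.8 Mb
Total: 123062.2 Mb = 15382.8 MB.
= 14.33 GiB.

14.33 GiB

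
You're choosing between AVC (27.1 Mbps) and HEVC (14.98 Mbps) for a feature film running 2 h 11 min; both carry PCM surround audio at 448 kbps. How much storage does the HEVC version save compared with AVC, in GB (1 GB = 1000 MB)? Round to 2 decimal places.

2 h 11 min = 131 min = 7860 s
Audio: 448 kbps = 0.448 Mbps.
AVC: 27.548 Mbps × 7860 s = 216527.3 Mb = 27.066 GB.
HEVC: 15.428 Mbps × 7860 s = 121264.1 Mb = 15.158 GB.
Saving: 27.066 − 15.158 = 11.908 GB.

11.91 GB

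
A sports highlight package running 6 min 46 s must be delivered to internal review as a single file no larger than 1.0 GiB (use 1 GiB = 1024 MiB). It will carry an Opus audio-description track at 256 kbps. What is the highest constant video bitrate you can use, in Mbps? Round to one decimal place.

20.9 Mbps

Budget: 1.0 GiB = 8589.9 Mb.
6 min 46 s = 406 s
Total bitrate budget: 8589.9 Mb / 406 s = 21.157 Mbps.
Audio: 256 kbps = 0.256 Mbps.
Video: 21.157 − 0.256 = 20.901 Mbps.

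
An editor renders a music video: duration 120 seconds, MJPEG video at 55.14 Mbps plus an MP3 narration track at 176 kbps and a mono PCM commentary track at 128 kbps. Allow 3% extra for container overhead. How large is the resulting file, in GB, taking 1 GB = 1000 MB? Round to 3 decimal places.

0.857 GB

Audio total: 176 + 128 = 304 kbps = 0.304 Mbps.
Total bitrate: 55.14 + 0.304 = 55.444 Mbps.
Stream data: 55.444 Mbps × 120 s = 6653.3 Mb.
With 3% container overhead: ×1.03.
6,853 Mb ÷ 8 = 856.6 MB → 0.8566 GB.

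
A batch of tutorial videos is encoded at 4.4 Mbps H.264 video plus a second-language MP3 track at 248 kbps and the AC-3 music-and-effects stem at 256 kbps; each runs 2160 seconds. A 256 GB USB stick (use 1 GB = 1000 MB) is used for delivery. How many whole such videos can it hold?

Audio total: 248 + 256 = 504 kbps = 0.504 Mbps.
Total bitrate: 4.904 Mbps.
Per item: 4.904 Mbps × 2160 s = 10,593 Mb = 1,324 MB.
Capacity: 256 GB = 2,048,000 Mb; 193.34 items → 193 complete.

193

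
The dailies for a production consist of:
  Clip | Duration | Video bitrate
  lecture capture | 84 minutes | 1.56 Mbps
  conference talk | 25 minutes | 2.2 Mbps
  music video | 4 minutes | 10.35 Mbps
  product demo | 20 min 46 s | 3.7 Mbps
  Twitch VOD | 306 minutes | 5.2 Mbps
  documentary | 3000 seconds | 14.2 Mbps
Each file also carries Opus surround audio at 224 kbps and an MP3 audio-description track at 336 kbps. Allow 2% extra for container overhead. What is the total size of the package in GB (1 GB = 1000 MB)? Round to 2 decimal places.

22.03 GB

Audio total: 224 + 336 = 560 kbps = 0.560 Mbps.
lecture capture: 2.120 Mbps × 5040 s × 1.02 = 10898.5 Mb
conference talk: 2.760 Mbps × 1500 s × 1.02 = 4222.8 Mb
music video: 10.910 Mbps × 240 s × 1.02 = 2670.8 Mb
product demo: 4.260 Mbps × 1246 s × 1.02 = 5414.1 Mb
Twitch VOD: 5.760 Mbps × 18360 s × 1.02 = 107868.7 Mb
documentary: 14.760 Mbps × 3000 s × 1.02 = 45165.6 Mb
Total: 176240.5 Mb = 22030.1 MB.
= 22.03 GB.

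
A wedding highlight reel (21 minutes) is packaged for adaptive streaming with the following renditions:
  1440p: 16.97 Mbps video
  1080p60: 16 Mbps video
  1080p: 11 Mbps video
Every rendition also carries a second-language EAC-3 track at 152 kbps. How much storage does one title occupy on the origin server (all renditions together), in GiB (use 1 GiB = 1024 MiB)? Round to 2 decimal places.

21 min = 1260 s
Audio: 152 kbps = 0.152 Mbps.
Sum of rendition bitrates: (16.97+0.152) + (16+0.152) + (11+0.152) = 44.426 Mbps.
× 1260 s = 55,977 Mb = 6,997 MB = 6.517 GiB.

6.52 GiB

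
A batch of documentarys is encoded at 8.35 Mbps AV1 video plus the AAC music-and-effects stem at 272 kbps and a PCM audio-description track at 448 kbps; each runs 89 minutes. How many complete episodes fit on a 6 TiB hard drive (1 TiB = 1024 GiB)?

1089

89 min = 5340 s
Audio total: 272 + 448 = 720 kbps = 0.720 Mbps.
Total bitrate: 9.070 Mbps.
Per item: 9.070 Mbps × 5340 s = 48,434 Mb = 6,054 MB.
Capacity: 6 TiB = 52,776,558 Mb; 1089.66 items → 1089 complete.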